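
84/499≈0.168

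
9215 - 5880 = 3335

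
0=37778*0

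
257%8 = 1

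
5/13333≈0.000375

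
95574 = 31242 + 64332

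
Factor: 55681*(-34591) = -1*34591^1*55681^1 = -1926061471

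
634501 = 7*90643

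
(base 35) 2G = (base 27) 35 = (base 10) 86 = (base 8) 126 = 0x56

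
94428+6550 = 100978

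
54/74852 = 27/37426 ≈ 0.000721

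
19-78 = -59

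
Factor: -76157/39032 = -1 * 2^(-3) * 7^(-1) * 17^(-1) * 41^(-1) * 76157^1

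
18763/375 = 50 + 13/375 ≈ 50.03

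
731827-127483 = 604344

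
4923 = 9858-4935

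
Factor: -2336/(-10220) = 2^3*5^(-1)*7^(-1) = 8/35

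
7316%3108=1100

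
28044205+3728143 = 31772348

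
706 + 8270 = 8976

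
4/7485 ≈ 0.000534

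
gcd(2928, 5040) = 48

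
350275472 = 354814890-4539418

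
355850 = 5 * 71170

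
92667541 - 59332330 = 33335211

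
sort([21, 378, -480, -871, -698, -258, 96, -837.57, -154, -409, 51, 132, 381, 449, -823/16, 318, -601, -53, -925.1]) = [-925.1, -871, -837.57, -698, -601, -480, -409, -258, -154, -53, -823/16, 21, 51, 96, 132, 318, 378, 381, 449]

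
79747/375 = 212+247/375 ≈ 212.66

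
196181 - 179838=16343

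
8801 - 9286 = -485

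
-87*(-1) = 87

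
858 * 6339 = 5438862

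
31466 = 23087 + 8379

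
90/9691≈0.00929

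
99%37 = 25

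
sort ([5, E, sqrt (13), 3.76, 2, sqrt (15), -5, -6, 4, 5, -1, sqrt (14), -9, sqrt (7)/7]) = [-9, -6, -5, -1, sqrt (7)/7, 2, E, sqrt (13), sqrt (14), 3.76, sqrt (15), 4, 5, 5]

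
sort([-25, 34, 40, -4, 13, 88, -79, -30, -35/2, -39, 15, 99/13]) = [-79, -39, -30, -25, -35/2, -4, 99/13, 13, 15, 34, 40, 88]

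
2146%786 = 574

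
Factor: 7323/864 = 2^(-5) * 3^(-2) * 2441^1 = 2441/288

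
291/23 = 12 + 15/23 ≈ 12.65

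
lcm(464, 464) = 464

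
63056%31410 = 236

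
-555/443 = -1 - 112/443 ≈ -1.25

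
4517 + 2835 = 7352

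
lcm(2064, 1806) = 14448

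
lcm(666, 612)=22644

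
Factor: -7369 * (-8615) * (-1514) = -1 * 2^1 * 5^1 * 757^1 * 1723^1 * 7369^1 = -96114677590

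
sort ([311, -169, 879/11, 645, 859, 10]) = [-169, 10, 879/11, 311, 645, 859]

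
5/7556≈0.000662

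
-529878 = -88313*6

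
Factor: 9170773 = 241^1*38053^1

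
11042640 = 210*52584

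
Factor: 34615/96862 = 2^(-1) * 5^1 * 7^1 * 19^(-1) * 23^1 * 43^1 * 2549^(-1)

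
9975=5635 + 4340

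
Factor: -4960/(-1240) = 2^2 = 4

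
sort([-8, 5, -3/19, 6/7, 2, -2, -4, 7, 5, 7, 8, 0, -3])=[-8, -4, -3, -2, -3/19, 0, 6/7, 2, 5, 5, 7, 7, 8]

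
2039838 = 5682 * 359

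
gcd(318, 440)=2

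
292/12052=73/3013 ≈ 0.0242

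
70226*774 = 54354924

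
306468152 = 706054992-399586840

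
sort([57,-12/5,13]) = [-12/5,13,57]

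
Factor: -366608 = -1*2^4*11^1*2083^1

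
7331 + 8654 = 15985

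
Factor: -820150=-1 * 2^1 * 5^2 * 47^1 * 349^1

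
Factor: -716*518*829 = -1*2^3*7^1*37^1*179^1*829^1 = -307466152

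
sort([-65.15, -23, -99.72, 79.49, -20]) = [-99.72, -65.15, -23, -20, 79.49]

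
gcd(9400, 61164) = 4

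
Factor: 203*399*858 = 2^1*3^2*7^2*11^1*13^1*19^1*29^1 = 69495426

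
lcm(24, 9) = 72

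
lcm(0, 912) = 0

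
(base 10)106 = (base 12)8a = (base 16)6a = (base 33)37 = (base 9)127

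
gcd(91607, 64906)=1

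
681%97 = 2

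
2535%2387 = 148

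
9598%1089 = 886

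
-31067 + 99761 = 68694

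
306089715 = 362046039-55956324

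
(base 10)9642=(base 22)jk6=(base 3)111020010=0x25aa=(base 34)8bk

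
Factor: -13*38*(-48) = 2^5*3^1*13^1*19^1 = 23712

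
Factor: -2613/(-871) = 3^1 = 3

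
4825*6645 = 32062125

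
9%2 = 1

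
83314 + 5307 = 88621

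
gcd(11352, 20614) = 22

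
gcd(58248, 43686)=14562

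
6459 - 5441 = 1018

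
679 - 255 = 424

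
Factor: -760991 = -1 * 7^1 * 11^1 * 9883^1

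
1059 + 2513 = 3572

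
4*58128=232512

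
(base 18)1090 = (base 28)7i2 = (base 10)5994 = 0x176a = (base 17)13ca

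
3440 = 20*172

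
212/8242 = 106/4121 ≈ 0.0257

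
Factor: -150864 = -1*2^4*3^1*7^1*449^1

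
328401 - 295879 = 32522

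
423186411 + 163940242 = 587126653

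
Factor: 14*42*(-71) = -1*2^2*3^1*7^2*71^1 = -41748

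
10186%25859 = 10186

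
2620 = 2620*1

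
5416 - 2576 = 2840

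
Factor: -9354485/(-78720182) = 2^(-1)*5^1*7^1*79^(-1)*601^(-1)*829^(-1)*267271^1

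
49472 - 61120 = -11648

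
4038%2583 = 1455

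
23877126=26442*903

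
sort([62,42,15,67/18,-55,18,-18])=[-55,-18,67/18,15,18,42,62]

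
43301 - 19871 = 23430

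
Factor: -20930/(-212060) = 2^(-1) * 7^1 * 13^1 * 461^(-1) = 91/922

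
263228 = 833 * 316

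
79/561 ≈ 0.141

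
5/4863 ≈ 0.00103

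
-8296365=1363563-9659928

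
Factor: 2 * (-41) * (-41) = 2^1 * 41^2 = 3362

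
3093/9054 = 1031/3018 ≈ 0.342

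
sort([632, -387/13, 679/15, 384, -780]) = [-780, -387/13, 679/15, 384, 632]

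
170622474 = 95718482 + 74903992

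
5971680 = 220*27144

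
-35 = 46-81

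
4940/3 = 1646 + 2/3 ≈ 1646.67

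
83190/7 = 11884+2/7 ≈ 11884.29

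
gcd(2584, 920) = 8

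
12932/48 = 269 + 5/12 ≈ 269.42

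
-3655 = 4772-8427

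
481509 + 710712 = 1192221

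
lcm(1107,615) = 5535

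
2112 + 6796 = 8908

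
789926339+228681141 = 1018607480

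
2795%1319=157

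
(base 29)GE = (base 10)478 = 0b111011110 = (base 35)DN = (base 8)736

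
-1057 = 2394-3451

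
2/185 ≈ 0.0108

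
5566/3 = 1855 + 1/3≈1855.33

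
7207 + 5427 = 12634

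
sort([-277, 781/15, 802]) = [-277, 781/15, 802]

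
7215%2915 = 1385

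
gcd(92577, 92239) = 1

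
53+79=132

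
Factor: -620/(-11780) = 19^(-1) = 1/19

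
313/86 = 3+55/86 ≈ 3.64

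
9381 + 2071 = 11452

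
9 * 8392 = 75528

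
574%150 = 124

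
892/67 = 13+21/67 ≈ 13.31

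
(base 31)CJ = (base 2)110000111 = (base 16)187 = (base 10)391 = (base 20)JB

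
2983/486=6 + 67/486 ≈ 6.14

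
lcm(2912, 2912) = 2912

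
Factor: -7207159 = -1*31^1*137^1*1697^1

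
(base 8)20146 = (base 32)836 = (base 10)8294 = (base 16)2066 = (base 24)e9e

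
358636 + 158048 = 516684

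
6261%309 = 81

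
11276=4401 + 6875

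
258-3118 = -2860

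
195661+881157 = 1076818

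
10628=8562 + 2066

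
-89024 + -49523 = -138547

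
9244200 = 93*99400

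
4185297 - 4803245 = -617948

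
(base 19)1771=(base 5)301040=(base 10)9520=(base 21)10c7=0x2530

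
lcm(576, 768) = 2304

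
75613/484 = 156 + 109/484 ≈ 156.23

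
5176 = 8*647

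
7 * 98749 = 691243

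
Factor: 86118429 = 3^1*29^1*47^1*21061^1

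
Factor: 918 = 2^1 * 3^3 * 17^1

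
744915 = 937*795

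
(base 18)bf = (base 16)d5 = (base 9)256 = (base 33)6f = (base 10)213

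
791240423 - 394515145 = 396725278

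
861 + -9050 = -8189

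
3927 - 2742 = 1185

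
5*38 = 190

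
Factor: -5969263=-1*5969263^1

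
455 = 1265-810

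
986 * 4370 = 4308820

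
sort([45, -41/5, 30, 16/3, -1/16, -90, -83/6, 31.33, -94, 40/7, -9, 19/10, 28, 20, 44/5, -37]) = [-94, -90, -37, -83/6, -9, -41/5, -1/16, 19/10, 16/3, 40/7, 44/5, 20, 28, 30, 31.33, 45]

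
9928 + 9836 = 19764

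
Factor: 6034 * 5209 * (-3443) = -1 * 2^1 * 7^1 * 11^1 * 313^1 * 431^1 * 5209^1 = -108217297958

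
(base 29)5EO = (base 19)CFI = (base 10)4635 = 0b1001000011011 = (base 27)69I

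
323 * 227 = 73321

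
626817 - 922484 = -295667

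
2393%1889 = 504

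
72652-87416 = -14764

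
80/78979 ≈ 0.00101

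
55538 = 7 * 7934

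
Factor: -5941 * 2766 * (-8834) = 2^2 * 3^1 * 7^1 * 13^1 * 457^1 * 461^1 * 631^1 = 145167408204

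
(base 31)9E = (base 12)205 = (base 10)293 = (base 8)445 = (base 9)355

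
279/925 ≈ 0.302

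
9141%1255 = 356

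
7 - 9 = -2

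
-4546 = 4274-8820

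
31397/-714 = -43 - 695/714 ≈ -43.97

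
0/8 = 0 = 0.00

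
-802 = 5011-5813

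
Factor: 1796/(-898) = -1 * 2^1 = -2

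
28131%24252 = 3879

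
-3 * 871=-2613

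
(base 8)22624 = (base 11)7256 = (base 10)9620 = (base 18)1bc8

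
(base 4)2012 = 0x86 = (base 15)8e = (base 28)4m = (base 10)134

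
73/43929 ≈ 0.00166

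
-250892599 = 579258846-830151445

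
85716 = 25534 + 60182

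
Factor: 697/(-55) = -1*5^(-1)*11^(-1)*17^1*41^1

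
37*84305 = 3119285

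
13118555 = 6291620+6826935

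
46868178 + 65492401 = 112360579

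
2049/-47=-43 - 28/47 ≈ -43.60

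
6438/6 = 1073 = 1073.00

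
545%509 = 36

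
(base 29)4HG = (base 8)7441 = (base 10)3873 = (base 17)D6E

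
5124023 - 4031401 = 1092622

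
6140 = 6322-182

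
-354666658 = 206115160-560781818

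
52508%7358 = 1002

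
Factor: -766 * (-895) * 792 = 2^4 * 3^2 * 5^1 * 11^1 * 179^1 * 383^1 = 542971440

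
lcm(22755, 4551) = 22755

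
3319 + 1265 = 4584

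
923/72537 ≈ 0.0127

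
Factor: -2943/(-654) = 2^(-1)*3^2 = 9/2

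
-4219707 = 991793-5211500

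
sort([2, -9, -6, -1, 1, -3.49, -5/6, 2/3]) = [-9, -6, -3.49, -1, -5/6, 2/3, 1, 2]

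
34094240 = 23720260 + 10373980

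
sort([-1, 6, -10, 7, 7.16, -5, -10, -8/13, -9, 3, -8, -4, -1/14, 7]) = [-10, -10, -9, -8, -5, -4, -1, -8/13, -1/14, 3, 6, 7, 7, 7.16]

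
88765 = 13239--75526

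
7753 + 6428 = 14181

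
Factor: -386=-1*2^1*193^1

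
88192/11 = 8017+5/11 ≈ 8017.45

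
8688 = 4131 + 4557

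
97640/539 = 181+81/539 ≈ 181.15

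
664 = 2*332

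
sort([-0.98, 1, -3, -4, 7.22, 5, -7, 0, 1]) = [-7, -4, -3, -0.98, 0, 1, 1, 5, 7.22]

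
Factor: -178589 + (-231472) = -1 * 3^1 * 53^1 * 2579^1 = -410061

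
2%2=0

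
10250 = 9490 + 760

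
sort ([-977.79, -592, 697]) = [-977.79, -592, 697]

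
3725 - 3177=548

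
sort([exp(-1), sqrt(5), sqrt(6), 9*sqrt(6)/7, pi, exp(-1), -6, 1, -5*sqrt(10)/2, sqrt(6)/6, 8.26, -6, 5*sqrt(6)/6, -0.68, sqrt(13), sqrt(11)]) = [-5*sqrt(10)/2, -6, -6, -0.68, exp(-1), exp(-1), sqrt(6)/6, 1, 5*sqrt(6)/6, sqrt(5), sqrt(6), pi, 9*sqrt(6)/7, sqrt(11), sqrt(13), 8.26]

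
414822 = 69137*6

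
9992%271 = 236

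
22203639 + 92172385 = 114376024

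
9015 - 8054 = 961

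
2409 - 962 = 1447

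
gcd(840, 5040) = 840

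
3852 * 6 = 23112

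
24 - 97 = -73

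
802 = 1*802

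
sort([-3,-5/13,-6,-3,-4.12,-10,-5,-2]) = [-10,-6,-5,-4.12,-3,-3,-2,-5/13]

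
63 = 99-36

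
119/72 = 1 + 47/72 ≈ 1.65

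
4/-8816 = -1/2204 ≈ -0.000454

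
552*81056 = 44742912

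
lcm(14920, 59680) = 59680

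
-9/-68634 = 1/7626 ≈ 0.000131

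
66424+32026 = 98450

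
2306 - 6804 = -4498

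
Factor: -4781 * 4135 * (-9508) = 2^2 * 5^1 * 7^1 * 683^1 * 827^1 * 2377^1 = 187967787980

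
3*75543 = 226629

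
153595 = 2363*65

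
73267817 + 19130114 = 92397931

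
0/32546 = 0 = 0.00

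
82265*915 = 75272475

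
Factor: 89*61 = 61^1*89^1 = 5429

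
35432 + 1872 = 37304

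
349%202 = 147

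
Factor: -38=-1 * 2^1 * 19^1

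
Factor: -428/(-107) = 2^2 = 4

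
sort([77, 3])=[3, 77]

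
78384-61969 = 16415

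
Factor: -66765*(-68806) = 2^1*3^1*5^1*4451^1*34403^1 = 4593832590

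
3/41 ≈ 0.0732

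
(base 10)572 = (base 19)1b2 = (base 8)1074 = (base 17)1gb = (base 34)gs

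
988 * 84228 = 83217264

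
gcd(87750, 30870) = 90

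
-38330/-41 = 934 + 36/41 ≈ 934.88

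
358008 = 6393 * 56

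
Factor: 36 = 2^2*3^2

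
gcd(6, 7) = 1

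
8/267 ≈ 0.0300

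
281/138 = 2 + 5/138 ≈ 2.04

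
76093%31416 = 13261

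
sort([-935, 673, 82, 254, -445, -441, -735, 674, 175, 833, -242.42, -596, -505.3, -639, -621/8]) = [-935, -735, -639, -596, -505.3, -445, -441, -242.42, -621/8, 82, 175, 254, 673, 674, 833]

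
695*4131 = 2871045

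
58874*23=1354102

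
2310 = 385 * 6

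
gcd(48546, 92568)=174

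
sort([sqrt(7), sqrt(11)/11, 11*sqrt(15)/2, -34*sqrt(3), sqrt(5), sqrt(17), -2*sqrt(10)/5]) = [-34*sqrt(3), -2*sqrt(10)/5, sqrt(11)/11, sqrt(5), sqrt(7), sqrt(17), 11*sqrt(15)/2]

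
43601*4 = 174404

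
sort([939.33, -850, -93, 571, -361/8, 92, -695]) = [-850, -695, -93, -361/8, 92, 571, 939.33]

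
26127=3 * 8709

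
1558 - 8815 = -7257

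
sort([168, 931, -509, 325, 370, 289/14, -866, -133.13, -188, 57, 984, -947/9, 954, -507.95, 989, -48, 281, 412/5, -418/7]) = [-866, -509, -507.95, -188, -133.13, -947/9, -418/7, -48, 289/14, 57, 412/5, 168, 281, 325, 370, 931, 954, 984, 989]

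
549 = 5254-4705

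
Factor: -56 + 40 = -1*2^4 = -16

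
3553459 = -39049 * (-91) 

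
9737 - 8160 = 1577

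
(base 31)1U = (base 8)75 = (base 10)61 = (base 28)25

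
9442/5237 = 1 + 4205/5237 ≈ 1.80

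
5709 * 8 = 45672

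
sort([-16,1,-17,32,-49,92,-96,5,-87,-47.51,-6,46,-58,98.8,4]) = [-96,-87,-58,-49,-47.51,-17,-16,-6,1,4,5,32,46,92,98.8]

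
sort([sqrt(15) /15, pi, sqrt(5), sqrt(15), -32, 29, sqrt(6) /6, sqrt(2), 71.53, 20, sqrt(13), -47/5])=[-32, -47/5, sqrt(15) /15, sqrt(6) /6, sqrt(2), sqrt(5), pi, sqrt(13), sqrt(15), 20, 29, 71.53]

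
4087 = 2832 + 1255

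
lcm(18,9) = 18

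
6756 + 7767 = 14523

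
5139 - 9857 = -4718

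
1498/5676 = 749/2838 ≈ 0.264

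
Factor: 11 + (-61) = -1 * 2^1 * 5^2 = -50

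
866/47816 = 433/23908 ≈ 0.0181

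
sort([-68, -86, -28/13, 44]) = [-86, -68, -28/13, 44]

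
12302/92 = 6151/46 ≈ 133.72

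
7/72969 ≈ 0.0000959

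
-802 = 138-940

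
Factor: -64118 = -1*2^1*32059^1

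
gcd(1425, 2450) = 25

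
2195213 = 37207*59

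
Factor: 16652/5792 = 2^(-3) * 23^1 = 23/8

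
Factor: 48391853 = 281^1*172213^1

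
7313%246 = 179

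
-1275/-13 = 98 + 1/13 ≈ 98.08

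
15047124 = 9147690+5899434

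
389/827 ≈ 0.470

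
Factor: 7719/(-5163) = -1*31^1*83^1*1721^(-1) = -2573/1721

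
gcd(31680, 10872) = 72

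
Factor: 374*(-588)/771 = -1*2^3*7^2*11^1*17^1*257^(-1) = -73304/257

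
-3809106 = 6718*(-567)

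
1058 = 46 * 23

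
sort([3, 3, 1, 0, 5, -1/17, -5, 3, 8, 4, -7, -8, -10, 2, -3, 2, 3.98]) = [-10, -8, -7, -5, -3, -1/17, 0, 1, 2, 2, 3, 3, 3, 3.98, 4, 5, 8]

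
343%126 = 91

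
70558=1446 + 69112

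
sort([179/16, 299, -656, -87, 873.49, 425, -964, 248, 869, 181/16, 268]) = [-964, -656, -87, 179/16, 181/16, 248, 268, 299, 425, 869, 873.49]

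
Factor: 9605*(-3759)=-1*3^1*5^1*7^1*17^1*113^1*179^1=-36105195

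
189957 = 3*63319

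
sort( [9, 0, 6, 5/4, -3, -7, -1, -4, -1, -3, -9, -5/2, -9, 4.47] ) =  [-9, -9, -7, -4, -3, -3, -5/2, -1, -1, 0, 5/4, 4.47, 6, 9] 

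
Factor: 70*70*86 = 2^3*5^2*7^2*43^1 = 421400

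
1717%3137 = 1717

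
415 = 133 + 282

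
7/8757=1/1251 ≈ 0.000799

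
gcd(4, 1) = 1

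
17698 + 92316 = 110014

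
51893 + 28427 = 80320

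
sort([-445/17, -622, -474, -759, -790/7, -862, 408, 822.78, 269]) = [-862, -759, -622, -474, -790/7, -445/17, 269, 408, 822.78]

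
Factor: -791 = -1 * 7^1 * 113^1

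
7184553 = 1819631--5364922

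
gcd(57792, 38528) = 19264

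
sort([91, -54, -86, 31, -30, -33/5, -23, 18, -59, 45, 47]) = [-86, -59, -54, -30, -23, -33/5, 18, 31, 45, 47, 91]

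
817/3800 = 43/200 = 0.215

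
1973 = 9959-7986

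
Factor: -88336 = -1*2^4*5521^1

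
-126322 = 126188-252510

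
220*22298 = 4905560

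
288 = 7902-7614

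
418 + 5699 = 6117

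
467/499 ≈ 0.936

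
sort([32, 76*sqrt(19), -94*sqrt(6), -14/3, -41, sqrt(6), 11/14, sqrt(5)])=[-94*sqrt(6), -41, -14/3, 11/14, sqrt(5), sqrt(6), 32, 76*sqrt(19)]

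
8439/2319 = 2813/773 ≈ 3.64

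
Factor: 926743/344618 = 2^(-1)*37^(-1)*199^1 = 199/74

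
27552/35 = 3936/5 = 787.20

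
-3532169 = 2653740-6185909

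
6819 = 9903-3084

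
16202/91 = 178 + 4/91 ≈ 178.04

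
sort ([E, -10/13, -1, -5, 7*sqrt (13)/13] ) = [-5, -1, -10/13, 7*sqrt (13)/13, E] 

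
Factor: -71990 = -1*2^1*5^1*23^1*313^1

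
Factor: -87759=-1*3^2*7^2*199^1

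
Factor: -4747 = -1*47^1*101^1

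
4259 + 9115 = 13374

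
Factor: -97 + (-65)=-1*2^1*3^4=-162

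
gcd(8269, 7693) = 1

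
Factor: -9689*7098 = -1*2^1*3^1*7^1*13^2*9689^1 = -68772522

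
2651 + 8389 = 11040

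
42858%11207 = 9237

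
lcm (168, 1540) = 9240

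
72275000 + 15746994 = 88021994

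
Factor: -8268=-1*2^2*3^1*13^1*53^1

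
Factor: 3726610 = 2^1*5^1*372661^1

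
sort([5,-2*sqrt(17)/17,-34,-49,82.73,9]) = [-49,-34,-2*sqrt(17)/17,5,9,82.73]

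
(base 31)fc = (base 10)477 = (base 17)1b1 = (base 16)1dd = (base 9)580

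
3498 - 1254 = 2244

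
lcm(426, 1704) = 1704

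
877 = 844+33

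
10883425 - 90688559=-79805134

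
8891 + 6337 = 15228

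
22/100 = 11/50 = 0.22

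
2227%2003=224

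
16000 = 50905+-34905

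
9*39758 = 357822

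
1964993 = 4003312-2038319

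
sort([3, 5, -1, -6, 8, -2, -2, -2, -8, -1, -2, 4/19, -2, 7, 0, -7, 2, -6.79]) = [-8, -7, -6.79, -6, -2, -2, -2, -2, -2, -1, -1, 0, 4/19, 2, 3, 5, 7, 8]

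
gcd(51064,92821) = 1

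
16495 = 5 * 3299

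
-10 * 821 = -8210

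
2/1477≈0.00135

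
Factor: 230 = 2^1*5^1*23^1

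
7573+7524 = 15097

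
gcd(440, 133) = 1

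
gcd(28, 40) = 4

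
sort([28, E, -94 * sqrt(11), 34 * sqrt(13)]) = [-94 * sqrt(11), E, 28, 34 * sqrt(13)]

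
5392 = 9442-4050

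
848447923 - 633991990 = 214455933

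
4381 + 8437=12818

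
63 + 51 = 114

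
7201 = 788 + 6413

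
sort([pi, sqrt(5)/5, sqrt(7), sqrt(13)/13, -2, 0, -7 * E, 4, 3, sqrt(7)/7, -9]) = [-7 * E, -9, -2, 0, sqrt(13)/13, sqrt(7)/7, sqrt(5)/5, sqrt(7), 3, pi, 4]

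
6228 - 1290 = 4938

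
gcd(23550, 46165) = 5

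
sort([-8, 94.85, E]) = [-8, E, 94.85]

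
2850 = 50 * 57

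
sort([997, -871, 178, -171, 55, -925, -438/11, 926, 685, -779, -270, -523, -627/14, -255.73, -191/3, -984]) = [-984, -925, -871, -779, -523, -270, -255.73, -171, -191/3, -627/14, -438/11, 55, 178, 685, 926, 997]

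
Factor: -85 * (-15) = 3^1 * 5^2 * 17^1 = 1275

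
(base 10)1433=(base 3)1222002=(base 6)10345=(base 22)2l3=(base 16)599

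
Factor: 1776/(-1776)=-1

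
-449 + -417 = -866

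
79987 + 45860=125847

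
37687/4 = 9421 + 3/4 = 9421.75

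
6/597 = 2/199 ≈ 0.0101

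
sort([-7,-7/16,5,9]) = [-7,-7/16,5,9]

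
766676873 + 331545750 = 1098222623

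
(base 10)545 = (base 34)g1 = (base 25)lk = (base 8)1041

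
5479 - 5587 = -108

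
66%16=2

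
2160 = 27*80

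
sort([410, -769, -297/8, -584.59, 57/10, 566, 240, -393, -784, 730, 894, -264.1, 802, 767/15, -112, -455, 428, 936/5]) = [-784, -769, -584.59, -455, -393, -264.1, -112, -297/8, 57/10, 767/15, 936/5, 240, 410, 428, 566, 730, 802, 894]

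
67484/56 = 16871/14≈1205.07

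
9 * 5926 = 53334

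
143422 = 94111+49311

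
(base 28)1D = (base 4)221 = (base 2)101001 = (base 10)41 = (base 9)45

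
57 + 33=90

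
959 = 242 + 717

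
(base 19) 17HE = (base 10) 9723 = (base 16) 25FB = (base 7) 40230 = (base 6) 113003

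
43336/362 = 119+129/181 ≈ 119.71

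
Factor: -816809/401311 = -1*7^1*116687^1*401311^(-1)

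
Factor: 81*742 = 2^1*3^4*7^1*53^1 = 60102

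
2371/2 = 1185 + 1/2 = 1185.50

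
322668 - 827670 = -505002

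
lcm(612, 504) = 8568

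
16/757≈0.0211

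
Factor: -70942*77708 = -1*2^3*79^1*449^1*19427^1 = -5512760936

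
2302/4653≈0.495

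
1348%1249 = 99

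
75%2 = 1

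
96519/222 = 434 + 57/74 ≈ 434.77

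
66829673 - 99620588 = -32790915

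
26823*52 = 1394796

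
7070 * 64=452480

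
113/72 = 1 + 41/72 ≈ 1.57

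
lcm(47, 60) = 2820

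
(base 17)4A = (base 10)78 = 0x4E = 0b1001110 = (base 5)303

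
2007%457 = 179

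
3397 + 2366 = 5763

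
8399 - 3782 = 4617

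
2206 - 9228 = -7022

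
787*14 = 11018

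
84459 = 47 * 1797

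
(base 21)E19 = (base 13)2A93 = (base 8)14074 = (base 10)6204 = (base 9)8453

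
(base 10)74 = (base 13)59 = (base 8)112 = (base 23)35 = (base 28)2i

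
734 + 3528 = 4262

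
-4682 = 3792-8474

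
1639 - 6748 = -5109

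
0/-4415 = 0 = 0.00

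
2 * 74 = 148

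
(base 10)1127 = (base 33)115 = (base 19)326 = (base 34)x5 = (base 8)2147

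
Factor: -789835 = -1*5^1*47^1*3361^1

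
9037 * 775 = 7003675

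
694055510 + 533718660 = 1227774170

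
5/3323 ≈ 0.00150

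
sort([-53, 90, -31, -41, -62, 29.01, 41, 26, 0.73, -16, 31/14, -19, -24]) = [-62, -53, -41, -31, -24, -19, -16, 0.73, 31/14, 26, 29.01, 41, 90]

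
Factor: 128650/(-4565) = -1 * 2^1 * 5^1 * 11^(-1) * 31^1 = -310/11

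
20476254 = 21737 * 942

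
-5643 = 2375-8018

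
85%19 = 9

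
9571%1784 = 651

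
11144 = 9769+1375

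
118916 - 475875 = -356959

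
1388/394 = 694/197≈3.52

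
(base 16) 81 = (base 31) 45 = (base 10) 129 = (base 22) 5j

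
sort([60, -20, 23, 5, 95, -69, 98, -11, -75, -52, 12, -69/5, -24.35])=[-75, -69, -52, -24.35, -20, -69/5, -11, 5, 12, 23, 60, 95, 98]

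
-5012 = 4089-9101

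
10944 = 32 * 342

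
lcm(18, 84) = 252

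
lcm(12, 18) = 36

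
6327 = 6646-319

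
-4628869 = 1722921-6351790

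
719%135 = 44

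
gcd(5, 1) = 1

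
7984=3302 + 4682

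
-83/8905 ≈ -0.00932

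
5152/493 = 10 + 222/493 ≈ 10.45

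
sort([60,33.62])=[33.62,60]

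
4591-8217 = -3626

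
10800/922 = 11 + 329/461 ≈ 11.71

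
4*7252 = 29008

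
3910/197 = 19 + 167/197 ≈ 19.85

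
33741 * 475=16026975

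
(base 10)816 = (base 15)396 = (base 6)3440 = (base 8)1460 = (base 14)424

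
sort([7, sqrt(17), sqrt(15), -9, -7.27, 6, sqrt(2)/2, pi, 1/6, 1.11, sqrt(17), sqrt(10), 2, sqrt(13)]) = [-9, -7.27, 1/6, sqrt(2)/2, 1.11, 2, pi, sqrt(10), sqrt(13), sqrt(15), sqrt(17), sqrt(17), 6, 7]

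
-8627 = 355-8982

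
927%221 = 43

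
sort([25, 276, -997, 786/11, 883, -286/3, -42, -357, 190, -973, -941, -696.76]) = [-997, -973, -941, -696.76, -357, -286/3, -42, 25, 786/11, 190, 276, 883]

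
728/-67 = -10 - 58/67 ≈ -10.87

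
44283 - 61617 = -17334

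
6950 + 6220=13170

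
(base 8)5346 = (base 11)2107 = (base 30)330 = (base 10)2790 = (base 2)101011100110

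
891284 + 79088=970372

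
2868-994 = 1874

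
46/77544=23/38772 ≈ 0.000593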